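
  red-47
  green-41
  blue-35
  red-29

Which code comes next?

Colour — repeats red → green → blue: red, green, blue, red → green.
Second component goes 47, 41, 35, 29 → 23 (−6 each step).
So the next code is green-23.

green-23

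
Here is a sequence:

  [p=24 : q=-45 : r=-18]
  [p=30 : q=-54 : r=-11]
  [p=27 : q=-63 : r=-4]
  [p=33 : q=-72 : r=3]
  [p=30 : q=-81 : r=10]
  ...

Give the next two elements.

For the p, alternating steps +6, −3, +6, −3, …: 24, 30, 27, 33, 30 → 36 → 33.
Q — −9 each step: -45, -54, -63, -72, -81 → -90 → -99.
R — +7 each step: -18, -11, -4, 3, 10 → 17 → 24.
Putting the parts together: [p=36 : q=-90 : r=17] and then [p=33 : q=-99 : r=24].

[p=36 : q=-90 : r=17], [p=33 : q=-99 : r=24]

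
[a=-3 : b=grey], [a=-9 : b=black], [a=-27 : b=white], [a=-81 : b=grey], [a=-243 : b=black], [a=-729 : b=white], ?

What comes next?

[a=-2187 : b=grey]

A goes -3, -9, -27, -81, -243, -729 → -2187 (×3 each step).
B: repeats grey → black → white; grey, black, white, grey, black, white → grey.
Putting it together: [a=-2187 : b=grey].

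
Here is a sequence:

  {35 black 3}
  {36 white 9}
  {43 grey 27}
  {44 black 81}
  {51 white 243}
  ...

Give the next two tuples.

{52 grey 729}, {59 black 2187}

First component: alternating steps +1, +7, +1, +7, …; 35, 36, 43, 44, 51 → 52 → 59.
Shade — repeats black → white → grey: black, white, grey, black, white → grey → black.
Third component: 3, 9, 27, 81, 243 → 729 → 2187 (×3 each step).
So the next two tuples are {52 grey 729} and {59 black 2187}.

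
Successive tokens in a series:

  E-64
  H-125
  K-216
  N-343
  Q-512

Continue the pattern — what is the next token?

T-729

Letter: letters move forward 3 places in the alphabet; E, H, K, N, Q → T.
Second component goes 64, 125, 216, 343, 512 → 729 (perfect cubes: 4³, 5³, 6³, …).
Combining the parts gives T-729.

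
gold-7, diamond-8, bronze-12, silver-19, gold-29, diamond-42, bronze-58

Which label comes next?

Rank: repeats gold → diamond → bronze → silver, so gold, diamond, bronze, silver, gold, diamond, bronze → silver.
Second component: differences are 1, 4, 7, … (increasing by 3 each time), so 7, 8, 12, 19, 29, 42, 58 → 77.
Putting it together: silver-77.

silver-77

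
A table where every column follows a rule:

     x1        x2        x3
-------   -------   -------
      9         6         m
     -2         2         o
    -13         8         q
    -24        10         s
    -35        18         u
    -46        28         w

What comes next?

Column x1: −11 each step, so 9, -2, -13, -24, -35, -46 → -57.
Column x2: each term is the sum of the two before it, so 6, 2, 8, 10, 18, 28 → 46.
Column x3: letters move forward 2 places in the alphabet, so m, o, q, s, u, w → y.
So the next line is -57  46  y.

-57  46  y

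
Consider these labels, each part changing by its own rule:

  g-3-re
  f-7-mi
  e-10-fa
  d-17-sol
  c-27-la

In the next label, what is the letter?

b

Letter: letters move back 1 place in the alphabet; g, f, e, d, c → b.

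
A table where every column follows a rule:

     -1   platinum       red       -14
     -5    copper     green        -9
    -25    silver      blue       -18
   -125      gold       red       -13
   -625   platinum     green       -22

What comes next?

-3125  copper  blue  -17

For the first component, ×5 each step: -1, -5, -25, -125, -625 → -3125.
Metal: repeats platinum → copper → silver → gold, so platinum, copper, silver, gold, platinum → copper.
Colour goes red, green, blue, red, green → blue (repeats red → green → blue).
For the fourth component, alternating steps +5, −9, +5, −9, …: -14, -9, -18, -13, -22 → -17.
Putting it together: -3125  copper  blue  -17.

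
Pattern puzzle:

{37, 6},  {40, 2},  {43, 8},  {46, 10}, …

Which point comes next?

{49, 18}

First coordinate: 37, 40, 43, 46 → 49 (+3 each step).
For the second coordinate, each term is the sum of the two before it: 6, 2, 8, 10 → 18.
Combining the parts gives {49, 18}.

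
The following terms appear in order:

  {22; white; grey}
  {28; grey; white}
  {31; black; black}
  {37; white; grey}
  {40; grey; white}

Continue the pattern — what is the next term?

First slot goes 22, 28, 31, 37, 40 → 46 (alternating steps +6, +3, +6, +3, …).
First shade: repeats white → grey → black, so white, grey, black, white, grey → black.
Second shade goes grey, white, black, grey, white → black (repeats grey → white → black).
So the next term is {46; black; black}.

{46; black; black}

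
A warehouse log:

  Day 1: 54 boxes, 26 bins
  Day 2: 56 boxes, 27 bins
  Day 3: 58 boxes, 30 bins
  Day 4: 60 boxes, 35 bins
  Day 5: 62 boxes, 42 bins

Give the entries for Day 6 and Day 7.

64 boxes, 51 bins; 66 boxes, 62 bins

Boxes: +2 each step; 54, 56, 58, 60, 62 → 64 → 66.
Bins goes 26, 27, 30, 35, 42 → 51 → 62 (differences are 1, 3, 5, … (increasing by 2 each time)).
So the next two lines are 64 boxes, 51 bins and 66 boxes, 62 bins.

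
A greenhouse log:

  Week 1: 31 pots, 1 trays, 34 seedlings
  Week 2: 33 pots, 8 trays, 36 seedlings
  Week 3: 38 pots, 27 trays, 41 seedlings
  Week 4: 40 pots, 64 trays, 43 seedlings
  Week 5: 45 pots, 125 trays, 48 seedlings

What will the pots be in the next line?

47

Pots: alternating steps +2, +5, +2, +5, …, so 31, 33, 38, 40, 45 → 47.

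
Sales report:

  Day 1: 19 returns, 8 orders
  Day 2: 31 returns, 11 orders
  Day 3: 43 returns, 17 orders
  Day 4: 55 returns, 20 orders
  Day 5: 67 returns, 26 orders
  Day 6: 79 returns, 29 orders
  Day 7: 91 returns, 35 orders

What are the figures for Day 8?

103 returns, 38 orders

Returns goes 19, 31, 43, 55, 67, 79, 91 → 103 (+12 each step).
Orders goes 8, 11, 17, 20, 26, 29, 35 → 38 (alternating steps +3, +6, +3, +6, …).
So the next row is 103 returns, 38 orders.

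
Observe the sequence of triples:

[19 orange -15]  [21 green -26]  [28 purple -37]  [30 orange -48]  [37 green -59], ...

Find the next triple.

For the first coordinate, alternating steps +2, +7, +2, +7, …: 19, 21, 28, 30, 37 → 39.
Colour — repeats orange → green → purple: orange, green, purple, orange, green → purple.
Third coordinate: -15, -26, -37, -48, -59 → -70 (−11 each step).
Combining the parts gives [39 purple -70].

[39 purple -70]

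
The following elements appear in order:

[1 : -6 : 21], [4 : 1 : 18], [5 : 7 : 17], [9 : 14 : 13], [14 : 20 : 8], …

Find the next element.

First value: 1, 4, 5, 9, 14 → 23 (each term is the sum of the two before it).
Second value: -6, 1, 7, 14, 20 → 27 (alternating steps +7, +6, +7, +6, …).
For the third value, together with the first value always sums to 22: 21, 18, 17, 13, 8 → -1.
Combining the parts gives [23 : 27 : -1].

[23 : 27 : -1]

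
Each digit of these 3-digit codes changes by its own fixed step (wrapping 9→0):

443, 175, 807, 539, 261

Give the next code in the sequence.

First digit: −3 each step, mod 10, so 4, 1, 8, 5, 2 → 9.
Second digit: +3 each step, mod 10; 4, 7, 0, 3, 6 → 9.
Third digit goes 3, 5, 7, 9, 1 → 3 (+2 each step, mod 10).
Putting it together: 993.

993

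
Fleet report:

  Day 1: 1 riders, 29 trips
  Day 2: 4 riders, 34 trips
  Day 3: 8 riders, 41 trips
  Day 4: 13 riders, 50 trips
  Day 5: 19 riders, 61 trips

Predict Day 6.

26 riders, 74 trips

Riders — differences are 3, 4, 5, … (increasing by 1 each time): 1, 4, 8, 13, 19 → 26.
Trips — differences are 5, 7, 9, … (increasing by 2 each time): 29, 34, 41, 50, 61 → 74.
Combining the parts gives 26 riders, 74 trips.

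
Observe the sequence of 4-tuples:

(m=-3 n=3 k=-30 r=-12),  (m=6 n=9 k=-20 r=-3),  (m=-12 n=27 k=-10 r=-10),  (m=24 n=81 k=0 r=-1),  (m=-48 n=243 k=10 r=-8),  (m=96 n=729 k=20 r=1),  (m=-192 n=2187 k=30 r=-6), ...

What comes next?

(m=384 n=6561 k=40 r=3)

M: ×(-2) each step, so -3, 6, -12, 24, -48, 96, -192 → 384.
For the n, ×3 each step: 3, 9, 27, 81, 243, 729, 2187 → 6561.
K: +10 each step; -30, -20, -10, 0, 10, 20, 30 → 40.
R — alternating steps +9, −7, +9, −7, …: -12, -3, -10, -1, -8, 1, -6 → 3.
Combining the parts gives (m=384 n=6561 k=40 r=3).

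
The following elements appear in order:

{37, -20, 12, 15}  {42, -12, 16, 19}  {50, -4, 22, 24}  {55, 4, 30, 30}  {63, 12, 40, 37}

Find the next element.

{68, 20, 52, 45}

First coordinate goes 37, 42, 50, 55, 63 → 68 (alternating steps +5, +8, +5, +8, …).
Second coordinate: -20, -12, -4, 4, 12 → 20 (+8 each step).
Third coordinate goes 12, 16, 22, 30, 40 → 52 (differences are 4, 6, 8, … (increasing by 2 each time)).
Fourth coordinate: 15, 19, 24, 30, 37 → 45 (differences are 4, 5, 6, … (increasing by 1 each time)).
Putting it together: {68, 20, 52, 45}.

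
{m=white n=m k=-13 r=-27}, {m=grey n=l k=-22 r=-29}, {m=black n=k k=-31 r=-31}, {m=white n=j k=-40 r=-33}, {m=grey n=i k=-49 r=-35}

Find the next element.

{m=black n=h k=-58 r=-37}

M: repeats white → grey → black, so white, grey, black, white, grey → black.
N: letters move back 1 place in the alphabet; m, l, k, j, i → h.
K: −9 each step; -13, -22, -31, -40, -49 → -58.
R — −2 each step: -27, -29, -31, -33, -35 → -37.
Putting it together: {m=black n=h k=-58 r=-37}.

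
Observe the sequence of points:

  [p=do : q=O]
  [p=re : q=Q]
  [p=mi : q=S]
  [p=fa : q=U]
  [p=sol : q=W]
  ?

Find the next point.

[p=la : q=Y]

P: runs through the solfège scale do→ti, so do, re, mi, fa, sol → la.
Q goes O, Q, S, U, W → Y (letters move forward 2 places in the alphabet).
So the next point is [p=la : q=Y].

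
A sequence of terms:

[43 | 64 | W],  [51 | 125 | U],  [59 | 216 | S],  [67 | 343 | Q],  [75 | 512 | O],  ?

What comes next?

[83 | 729 | M]

First entry: 43, 51, 59, 67, 75 → 83 (+8 each step).
Second entry — perfect cubes: 4³, 5³, 6³, …: 64, 125, 216, 343, 512 → 729.
For the letter, letters move back 2 places in the alphabet: W, U, S, Q, O → M.
Putting it together: [83 | 729 | M].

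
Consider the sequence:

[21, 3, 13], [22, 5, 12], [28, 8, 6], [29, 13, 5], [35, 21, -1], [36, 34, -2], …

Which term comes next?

For the first component, alternating steps +1, +6, +1, +6, …: 21, 22, 28, 29, 35, 36 → 42.
For the second component, each term is the sum of the two before it: 3, 5, 8, 13, 21, 34 → 55.
Third component: together with the first component always sums to 34, so 13, 12, 6, 5, -1, -2 → -8.
Putting it together: [42, 55, -8].

[42, 55, -8]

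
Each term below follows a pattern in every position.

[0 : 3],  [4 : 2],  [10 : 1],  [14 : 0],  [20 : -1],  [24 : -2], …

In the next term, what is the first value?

30

First value: alternating steps +4, +6, +4, +6, …, so 0, 4, 10, 14, 20, 24 → 30.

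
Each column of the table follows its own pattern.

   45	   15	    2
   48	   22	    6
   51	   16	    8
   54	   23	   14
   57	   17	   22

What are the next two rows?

60  24  36; 63  18  58

First component goes 45, 48, 51, 54, 57 → 60 → 63 (+3 each step).
For the second component, alternating steps +7, −6, +7, −6, …: 15, 22, 16, 23, 17 → 24 → 18.
Third component: 2, 6, 8, 14, 22 → 36 → 58 (each term is the sum of the two before it).
So the next two rows are 60  24  36 and 63  18  58.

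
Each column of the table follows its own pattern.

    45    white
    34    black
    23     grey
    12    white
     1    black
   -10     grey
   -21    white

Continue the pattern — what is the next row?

First component: −11 each step; 45, 34, 23, 12, 1, -10, -21 → -32.
Shade — repeats white → black → grey: white, black, grey, white, black, grey, white → black.
Putting it together: -32  black.

-32  black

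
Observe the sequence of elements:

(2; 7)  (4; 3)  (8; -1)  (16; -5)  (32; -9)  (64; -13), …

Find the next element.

First value: ×2 each step; 2, 4, 8, 16, 32, 64 → 128.
Second value: 7, 3, -1, -5, -9, -13 → -17 (−4 each step).
Putting it together: (128; -17).

(128; -17)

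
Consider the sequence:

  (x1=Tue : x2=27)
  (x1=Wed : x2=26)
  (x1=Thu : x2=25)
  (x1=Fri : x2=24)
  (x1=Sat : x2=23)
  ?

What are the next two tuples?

(x1=Sun : x2=22), (x1=Mon : x2=21)

X1: Tue, Wed, Thu, Fri, Sat → Sun → Mon (runs through the weekdays Mon→Sun).
X2: −1 each step; 27, 26, 25, 24, 23 → 22 → 21.
Putting the parts together: (x1=Sun : x2=22) and then (x1=Mon : x2=21).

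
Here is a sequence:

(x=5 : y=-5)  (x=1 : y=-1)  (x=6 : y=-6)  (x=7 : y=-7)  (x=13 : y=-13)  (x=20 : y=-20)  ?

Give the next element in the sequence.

X goes 5, 1, 6, 7, 13, 20 → 33 (each term is the sum of the two before it).
Y — always the negative of the x: -5, -1, -6, -7, -13, -20 → -33.
Combining the parts gives (x=33 : y=-33).

(x=33 : y=-33)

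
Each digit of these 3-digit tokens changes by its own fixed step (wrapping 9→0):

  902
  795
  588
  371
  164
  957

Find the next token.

740

First digit goes 9, 7, 5, 3, 1, 9 → 7 (−2 each step, mod 10).
For the second digit, −1 each step, mod 10: 0, 9, 8, 7, 6, 5 → 4.
Third digit goes 2, 5, 8, 1, 4, 7 → 0 (+3 each step, mod 10).
Putting it together: 740.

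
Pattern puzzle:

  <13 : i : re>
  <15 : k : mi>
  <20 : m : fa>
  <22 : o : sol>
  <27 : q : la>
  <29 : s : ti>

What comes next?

<34 : u : do>

First entry — alternating steps +2, +5, +2, +5, …: 13, 15, 20, 22, 27, 29 → 34.
Letter — letters move forward 2 places in the alphabet: i, k, m, o, q, s → u.
Note goes re, mi, fa, sol, la, ti → do (runs through the solfège scale do→ti).
So the next element is <34 : u : do>.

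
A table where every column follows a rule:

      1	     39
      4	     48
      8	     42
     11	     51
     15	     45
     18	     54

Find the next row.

First component: 1, 4, 8, 11, 15, 18 → 22 (alternating steps +3, +4, +3, +4, …).
For the second component, alternating steps +9, −6, +9, −6, …: 39, 48, 42, 51, 45, 54 → 48.
Combining the parts gives 22  48.

22  48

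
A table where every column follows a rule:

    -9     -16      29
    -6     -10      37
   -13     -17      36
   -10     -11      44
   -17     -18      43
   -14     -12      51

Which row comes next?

-21  -19  50

First component: alternating steps +3, −7, +3, −7, …; -9, -6, -13, -10, -17, -14 → -21.
Second component goes -16, -10, -17, -11, -18, -12 → -19 (alternating steps +6, −7, +6, −7, …).
Third component — alternating steps +8, −1, +8, −1, …: 29, 37, 36, 44, 43, 51 → 50.
Combining the parts gives -21  -19  50.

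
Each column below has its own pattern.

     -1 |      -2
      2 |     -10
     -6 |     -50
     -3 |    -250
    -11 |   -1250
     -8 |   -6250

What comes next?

-16  -31250

First component: alternating steps +3, −8, +3, −8, …; -1, 2, -6, -3, -11, -8 → -16.
Second component: -2, -10, -50, -250, -1250, -6250 → -31250 (×5 each step).
Combining the parts gives -16  -31250.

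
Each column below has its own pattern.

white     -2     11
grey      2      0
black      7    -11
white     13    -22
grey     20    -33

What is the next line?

black  28  -44

Shade: repeats white → grey → black, so white, grey, black, white, grey → black.
Second component: differences are 4, 5, 6, … (increasing by 1 each time); -2, 2, 7, 13, 20 → 28.
For the third component, −11 each step: 11, 0, -11, -22, -33 → -44.
So the next line is black  28  -44.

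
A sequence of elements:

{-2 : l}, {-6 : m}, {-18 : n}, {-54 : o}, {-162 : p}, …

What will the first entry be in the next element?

-486

First entry: ×3 each step; -2, -6, -18, -54, -162 → -486.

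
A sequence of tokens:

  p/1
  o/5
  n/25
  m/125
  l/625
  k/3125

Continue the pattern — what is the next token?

Letter goes p, o, n, m, l, k → j (letters move back 1 place in the alphabet).
Second component goes 1, 5, 25, 125, 625, 3125 → 15625 (×5 each step).
So the next token is j/15625.

j/15625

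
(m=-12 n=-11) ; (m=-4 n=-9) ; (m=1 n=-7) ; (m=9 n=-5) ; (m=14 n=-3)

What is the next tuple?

M: -12, -4, 1, 9, 14 → 22 (alternating steps +8, +5, +8, +5, …).
N goes -11, -9, -7, -5, -3 → -1 (+2 each step).
So the next tuple is (m=22 n=-1).

(m=22 n=-1)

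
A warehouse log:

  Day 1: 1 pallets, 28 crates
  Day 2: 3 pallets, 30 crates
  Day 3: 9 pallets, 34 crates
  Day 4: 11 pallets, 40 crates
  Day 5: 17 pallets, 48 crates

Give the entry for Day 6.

19 pallets, 58 crates

Pallets: alternating steps +2, +6, +2, +6, …, so 1, 3, 9, 11, 17 → 19.
Crates goes 28, 30, 34, 40, 48 → 58 (differences are 2, 4, 6, … (increasing by 2 each time)).
So the next record is 19 pallets, 58 crates.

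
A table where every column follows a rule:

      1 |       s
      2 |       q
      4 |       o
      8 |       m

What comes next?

16  k

First component goes 1, 2, 4, 8 → 16 (×2 each step).
Letter goes s, q, o, m → k (letters move back 2 places in the alphabet).
So the next row is 16  k.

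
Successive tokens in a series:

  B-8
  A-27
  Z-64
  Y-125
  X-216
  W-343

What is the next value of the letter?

V

Letter goes B, A, Z, Y, X, W → V (letters move back 1 place in the alphabet, wrapping A→Z).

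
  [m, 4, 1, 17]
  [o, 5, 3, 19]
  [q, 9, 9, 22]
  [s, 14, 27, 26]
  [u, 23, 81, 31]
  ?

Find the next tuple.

Letter — letters move forward 2 places in the alphabet: m, o, q, s, u → w.
Second coordinate goes 4, 5, 9, 14, 23 → 37 (each term is the sum of the two before it).
Third coordinate: 1, 3, 9, 27, 81 → 243 (×3 each step).
Fourth coordinate: differences are 2, 3, 4, … (increasing by 1 each time), so 17, 19, 22, 26, 31 → 37.
Putting it together: [w, 37, 243, 37].

[w, 37, 243, 37]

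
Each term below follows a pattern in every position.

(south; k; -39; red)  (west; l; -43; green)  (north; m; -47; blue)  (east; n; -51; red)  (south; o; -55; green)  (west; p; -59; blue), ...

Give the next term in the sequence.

Direction goes south, west, north, east, south, west → north (repeats south → west → north → east).
Letter — letters move forward 1 place in the alphabet: k, l, m, n, o, p → q.
Third coordinate: −4 each step; -39, -43, -47, -51, -55, -59 → -63.
Colour: repeats red → green → blue; red, green, blue, red, green, blue → red.
So the next term is (north; q; -63; red).

(north; q; -63; red)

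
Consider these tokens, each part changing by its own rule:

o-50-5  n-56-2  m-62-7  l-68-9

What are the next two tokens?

k-74-16, j-80-25

Letter: o, n, m, l → k → j (letters move back 1 place in the alphabet).
For the second component, +6 each step: 50, 56, 62, 68 → 74 → 80.
Third component — each term is the sum of the two before it: 5, 2, 7, 9 → 16 → 25.
Putting the parts together: k-74-16 and then j-80-25.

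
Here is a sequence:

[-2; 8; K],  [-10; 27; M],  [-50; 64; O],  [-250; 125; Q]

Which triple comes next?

For the first coordinate, ×5 each step: -2, -10, -50, -250 → -1250.
Second coordinate: 8, 27, 64, 125 → 216 (perfect cubes: 2³, 3³, 4³, …).
Letter goes K, M, O, Q → S (letters move forward 2 places in the alphabet).
Combining the parts gives [-1250; 216; S].

[-1250; 216; S]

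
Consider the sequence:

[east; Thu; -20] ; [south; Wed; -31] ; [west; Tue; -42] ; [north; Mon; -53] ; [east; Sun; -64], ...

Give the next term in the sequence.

[south; Sat; -75]

Direction: repeats east → south → west → north, so east, south, west, north, east → south.
Day: runs backward through the weekdays Mon→Sun; Thu, Wed, Tue, Mon, Sun → Sat.
Third part — −11 each step: -20, -31, -42, -53, -64 → -75.
Putting it together: [south; Sat; -75].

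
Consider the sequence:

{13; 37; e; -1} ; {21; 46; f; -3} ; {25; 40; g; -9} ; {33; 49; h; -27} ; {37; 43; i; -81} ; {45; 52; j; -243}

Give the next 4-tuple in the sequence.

First part: 13, 21, 25, 33, 37, 45 → 49 (alternating steps +8, +4, +8, +4, …).
Second part — alternating steps +9, −6, +9, −6, …: 37, 46, 40, 49, 43, 52 → 46.
Letter: e, f, g, h, i, j → k (letters move forward 1 place in the alphabet).
Fourth part: ×3 each step, so -1, -3, -9, -27, -81, -243 → -729.
Combining the parts gives {49; 46; k; -729}.

{49; 46; k; -729}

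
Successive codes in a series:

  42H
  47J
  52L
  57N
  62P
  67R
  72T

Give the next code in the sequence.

77V

First component: 42, 47, 52, 57, 62, 67, 72 → 77 (+5 each step).
Letter: letters move forward 2 places in the alphabet; H, J, L, N, P, R, T → V.
Putting it together: 77V.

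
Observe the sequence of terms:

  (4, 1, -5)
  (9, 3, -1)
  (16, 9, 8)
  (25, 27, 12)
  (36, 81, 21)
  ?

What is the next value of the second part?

Second part — ×3 each step: 1, 3, 9, 27, 81 → 243.

243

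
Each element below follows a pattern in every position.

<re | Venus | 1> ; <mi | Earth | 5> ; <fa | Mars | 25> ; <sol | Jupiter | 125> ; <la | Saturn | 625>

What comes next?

<ti | Uranus | 3125>

Note goes re, mi, fa, sol, la → ti (runs through the solfège scale do→ti).
Planet — runs through the planets Mercury→Neptune: Venus, Earth, Mars, Jupiter, Saturn → Uranus.
For the third entry, ×5 each step: 1, 5, 25, 125, 625 → 3125.
Putting it together: <ti | Uranus | 3125>.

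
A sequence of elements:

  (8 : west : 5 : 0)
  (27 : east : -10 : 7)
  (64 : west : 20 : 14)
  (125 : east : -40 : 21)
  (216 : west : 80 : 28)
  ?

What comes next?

(343 : east : -160 : 35)

First component goes 8, 27, 64, 125, 216 → 343 (perfect cubes: 2³, 3³, 4³, …).
Direction — alternates west ↔ east: west, east, west, east, west → east.
Third component: 5, -10, 20, -40, 80 → -160 (×(-2) each step).
For the fourth component, +7 each step: 0, 7, 14, 21, 28 → 35.
Putting it together: (343 : east : -160 : 35).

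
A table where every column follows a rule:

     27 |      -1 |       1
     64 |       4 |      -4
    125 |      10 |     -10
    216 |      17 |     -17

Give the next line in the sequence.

343  25  -25

For the first component, perfect cubes: 3³, 4³, 5³, …: 27, 64, 125, 216 → 343.
Second component — differences are 5, 6, 7, … (increasing by 1 each time): -1, 4, 10, 17 → 25.
Third component goes 1, -4, -10, -17 → -25 (always the negative of the second component).
So the next line is 343  25  -25.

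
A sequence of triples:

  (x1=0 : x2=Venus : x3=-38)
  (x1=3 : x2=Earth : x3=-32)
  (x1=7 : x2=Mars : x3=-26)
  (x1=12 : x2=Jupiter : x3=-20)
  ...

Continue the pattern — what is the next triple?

(x1=18 : x2=Saturn : x3=-14)

X1: differences are 3, 4, 5, … (increasing by 1 each time); 0, 3, 7, 12 → 18.
X2: runs through the planets Mercury→Neptune, so Venus, Earth, Mars, Jupiter → Saturn.
X3: +6 each step; -38, -32, -26, -20 → -14.
So the next triple is (x1=18 : x2=Saturn : x3=-14).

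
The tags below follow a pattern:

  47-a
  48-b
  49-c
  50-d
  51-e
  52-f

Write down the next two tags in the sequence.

53-g, 54-h

First component: 47, 48, 49, 50, 51, 52 → 53 → 54 (+1 each step).
For the letter, letters move forward 1 place in the alphabet: a, b, c, d, e, f → g → h.
Putting the parts together: 53-g and then 54-h.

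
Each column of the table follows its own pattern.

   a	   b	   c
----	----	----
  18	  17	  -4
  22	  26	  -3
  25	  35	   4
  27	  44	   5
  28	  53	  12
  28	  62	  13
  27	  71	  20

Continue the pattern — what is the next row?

25  80  21

Column a: differences are 4, 3, 2, … (decreasing by 1 each time), so 18, 22, 25, 27, 28, 28, 27 → 25.
Column b goes 17, 26, 35, 44, 53, 62, 71 → 80 (+9 each step).
Column c: alternating steps +1, +7, +1, +7, …, so -4, -3, 4, 5, 12, 13, 20 → 21.
So the next row is 25  80  21.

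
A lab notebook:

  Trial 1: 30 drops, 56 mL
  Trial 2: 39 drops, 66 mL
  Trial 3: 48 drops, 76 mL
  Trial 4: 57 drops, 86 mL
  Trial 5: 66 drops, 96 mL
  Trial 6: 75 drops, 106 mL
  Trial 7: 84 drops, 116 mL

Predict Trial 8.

93 drops, 126 mL

Drops — +9 each step: 30, 39, 48, 57, 66, 75, 84 → 93.
ML: +10 each step, so 56, 66, 76, 86, 96, 106, 116 → 126.
Putting it together: 93 drops, 126 mL.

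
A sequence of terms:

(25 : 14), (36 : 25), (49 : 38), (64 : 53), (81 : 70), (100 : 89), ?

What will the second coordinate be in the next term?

110

First coordinate: 25, 36, 49, 64, 81, 100 → 121 (perfect squares: 5², 6², 7², …).
For the second coordinate, always 11 less than the first coordinate: 14, 25, 38, 53, 70, 89 → 110.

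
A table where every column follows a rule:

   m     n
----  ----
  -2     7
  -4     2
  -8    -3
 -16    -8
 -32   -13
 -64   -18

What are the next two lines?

-128  -23; -256  -28

Column m goes -2, -4, -8, -16, -32, -64 → -128 → -256 (×2 each step).
Column n — −5 each step: 7, 2, -3, -8, -13, -18 → -23 → -28.
So the next two lines are -128  -23 and -256  -28.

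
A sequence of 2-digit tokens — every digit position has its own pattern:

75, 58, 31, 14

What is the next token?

97

First digit: 7, 5, 3, 1 → 9 (−2 each step, mod 10).
Second digit: +3 each step, mod 10; 5, 8, 1, 4 → 7.
So the next token is 97.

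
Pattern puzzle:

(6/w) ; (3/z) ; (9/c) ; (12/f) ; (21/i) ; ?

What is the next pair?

First component — each term is the sum of the two before it: 6, 3, 9, 12, 21 → 33.
Letter — letters move forward 3 places in the alphabet, wrapping Z→A: w, z, c, f, i → l.
Putting it together: (33/l).

(33/l)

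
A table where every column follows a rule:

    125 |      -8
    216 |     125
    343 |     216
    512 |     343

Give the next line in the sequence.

729  512

First component: 125, 216, 343, 512 → 729 (perfect cubes: 5³, 6³, 7³, …).
Second component: always the previous value of the first component; -8, 125, 216, 343 → 512.
Combining the parts gives 729  512.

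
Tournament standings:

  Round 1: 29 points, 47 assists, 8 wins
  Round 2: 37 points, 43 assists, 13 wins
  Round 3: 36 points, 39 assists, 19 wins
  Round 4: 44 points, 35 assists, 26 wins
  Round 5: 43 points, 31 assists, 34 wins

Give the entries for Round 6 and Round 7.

Points — alternating steps +8, −1, +8, −1, …: 29, 37, 36, 44, 43 → 51 → 50.
Assists — −4 each step: 47, 43, 39, 35, 31 → 27 → 23.
Wins goes 8, 13, 19, 26, 34 → 43 → 53 (differences are 5, 6, 7, … (increasing by 1 each time)).
Putting the parts together: 51 points, 27 assists, 43 wins and then 50 points, 23 assists, 53 wins.

51 points, 27 assists, 43 wins; 50 points, 23 assists, 53 wins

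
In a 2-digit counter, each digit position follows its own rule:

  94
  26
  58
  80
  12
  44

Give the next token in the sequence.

76

First digit goes 9, 2, 5, 8, 1, 4 → 7 (+3 each step, mod 10).
Second digit: +2 each step, mod 10, so 4, 6, 8, 0, 2, 4 → 6.
So the next token is 76.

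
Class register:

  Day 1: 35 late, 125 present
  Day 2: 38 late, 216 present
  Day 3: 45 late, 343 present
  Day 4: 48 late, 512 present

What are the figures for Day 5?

Late goes 35, 38, 45, 48 → 55 (alternating steps +3, +7, +3, +7, …).
For the present, perfect cubes: 5³, 6³, 7³, …: 125, 216, 343, 512 → 729.
Putting it together: 55 late, 729 present.

55 late, 729 present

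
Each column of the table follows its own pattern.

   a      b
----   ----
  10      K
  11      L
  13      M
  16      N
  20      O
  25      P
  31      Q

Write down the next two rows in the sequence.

38  R; 46  S

Column a goes 10, 11, 13, 16, 20, 25, 31 → 38 → 46 (differences are 1, 2, 3, … (increasing by 1 each time)).
Column b goes K, L, M, N, O, P, Q → R → S (letters move forward 1 place in the alphabet).
So the next two rows are 38  R and 46  S.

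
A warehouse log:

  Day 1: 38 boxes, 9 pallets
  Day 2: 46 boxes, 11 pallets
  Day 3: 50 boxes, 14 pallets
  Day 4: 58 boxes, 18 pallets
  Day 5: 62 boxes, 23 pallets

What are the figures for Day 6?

Boxes: alternating steps +8, +4, +8, +4, …; 38, 46, 50, 58, 62 → 70.
Pallets — differences are 2, 3, 4, … (increasing by 1 each time): 9, 11, 14, 18, 23 → 29.
So the next record is 70 boxes, 29 pallets.

70 boxes, 29 pallets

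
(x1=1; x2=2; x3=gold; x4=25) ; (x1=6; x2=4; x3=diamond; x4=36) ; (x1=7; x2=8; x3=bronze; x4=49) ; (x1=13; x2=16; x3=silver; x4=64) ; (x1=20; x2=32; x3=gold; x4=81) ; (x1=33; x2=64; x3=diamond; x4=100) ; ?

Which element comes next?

(x1=53; x2=128; x3=bronze; x4=121)

X1 — each term is the sum of the two before it: 1, 6, 7, 13, 20, 33 → 53.
X2: 2, 4, 8, 16, 32, 64 → 128 (×2 each step).
X3 — repeats gold → diamond → bronze → silver: gold, diamond, bronze, silver, gold, diamond → bronze.
X4: 25, 36, 49, 64, 81, 100 → 121 (perfect squares: 5², 6², 7², …).
So the next element is (x1=53; x2=128; x3=bronze; x4=121).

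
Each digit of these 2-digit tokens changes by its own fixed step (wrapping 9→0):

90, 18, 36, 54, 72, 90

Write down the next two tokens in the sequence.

First digit — +2 each step, mod 10: 9, 1, 3, 5, 7, 9 → 1 → 3.
Second digit goes 0, 8, 6, 4, 2, 0 → 8 → 6 (−2 each step, mod 10).
Putting the parts together: 18 and then 36.

18 then 36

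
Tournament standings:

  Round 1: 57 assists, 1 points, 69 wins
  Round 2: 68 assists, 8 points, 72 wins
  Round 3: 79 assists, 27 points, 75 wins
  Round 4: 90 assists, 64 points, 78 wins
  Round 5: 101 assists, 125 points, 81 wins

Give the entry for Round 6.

Assists — +11 each step: 57, 68, 79, 90, 101 → 112.
Points: perfect cubes: 1³, 2³, 3³, …; 1, 8, 27, 64, 125 → 216.
For the wins, +3 each step: 69, 72, 75, 78, 81 → 84.
So the next row is 112 assists, 216 points, 84 wins.

112 assists, 216 points, 84 wins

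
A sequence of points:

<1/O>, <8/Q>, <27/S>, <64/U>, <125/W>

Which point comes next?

First component: 1, 8, 27, 64, 125 → 216 (perfect cubes: 1³, 2³, 3³, …).
For the letter, letters move forward 2 places in the alphabet: O, Q, S, U, W → Y.
Putting it together: <216/Y>.

<216/Y>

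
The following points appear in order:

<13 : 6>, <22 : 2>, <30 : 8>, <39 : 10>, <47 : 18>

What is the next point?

<56 : 28>

First component: 13, 22, 30, 39, 47 → 56 (alternating steps +9, +8, +9, +8, …).
Second component — each term is the sum of the two before it: 6, 2, 8, 10, 18 → 28.
So the next point is <56 : 28>.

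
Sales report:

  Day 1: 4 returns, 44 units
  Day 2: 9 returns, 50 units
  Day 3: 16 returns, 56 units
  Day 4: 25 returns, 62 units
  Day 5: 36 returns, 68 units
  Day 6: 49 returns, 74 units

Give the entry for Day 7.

Returns: perfect squares: 2², 3², 4², …; 4, 9, 16, 25, 36, 49 → 64.
For the units, +6 each step: 44, 50, 56, 62, 68, 74 → 80.
So the next record is 64 returns, 80 units.

64 returns, 80 units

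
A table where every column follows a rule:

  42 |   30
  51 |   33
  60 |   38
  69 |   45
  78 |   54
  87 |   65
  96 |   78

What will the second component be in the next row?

93

First component: +9 each step; 42, 51, 60, 69, 78, 87, 96 → 105.
Second component: differences are 3, 5, 7, … (increasing by 2 each time); 30, 33, 38, 45, 54, 65, 78 → 93.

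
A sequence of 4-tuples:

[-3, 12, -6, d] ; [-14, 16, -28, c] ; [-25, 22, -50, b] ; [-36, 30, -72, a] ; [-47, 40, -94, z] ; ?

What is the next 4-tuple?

[-58, 52, -116, y]

For the first coordinate, −11 each step: -3, -14, -25, -36, -47 → -58.
Second coordinate: differences are 4, 6, 8, … (increasing by 2 each time); 12, 16, 22, 30, 40 → 52.
Third coordinate: always 2 × the first coordinate; -6, -28, -50, -72, -94 → -116.
For the letter, letters move back 1 place in the alphabet, wrapping A→Z: d, c, b, a, z → y.
So the next 4-tuple is [-58, 52, -116, y].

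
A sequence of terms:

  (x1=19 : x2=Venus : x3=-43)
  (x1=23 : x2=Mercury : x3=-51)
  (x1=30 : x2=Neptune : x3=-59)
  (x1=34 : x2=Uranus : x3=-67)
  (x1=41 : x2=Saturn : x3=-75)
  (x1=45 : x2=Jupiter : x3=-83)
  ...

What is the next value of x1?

X1: 19, 23, 30, 34, 41, 45 → 52 (alternating steps +4, +7, +4, +7, …).

52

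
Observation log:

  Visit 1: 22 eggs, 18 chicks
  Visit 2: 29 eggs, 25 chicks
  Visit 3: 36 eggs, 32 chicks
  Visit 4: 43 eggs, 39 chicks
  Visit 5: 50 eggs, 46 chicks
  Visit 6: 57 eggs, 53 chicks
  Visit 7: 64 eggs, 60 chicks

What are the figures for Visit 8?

71 eggs, 67 chicks

For the eggs, +7 each step: 22, 29, 36, 43, 50, 57, 64 → 71.
Chicks: 18, 25, 32, 39, 46, 53, 60 → 67 (always 4 less than the eggs).
Putting it together: 71 eggs, 67 chicks.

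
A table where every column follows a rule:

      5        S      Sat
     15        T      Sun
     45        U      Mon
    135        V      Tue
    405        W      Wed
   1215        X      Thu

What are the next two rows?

First component: ×3 each step, so 5, 15, 45, 135, 405, 1215 → 3645 → 10935.
Letter: letters move forward 1 place in the alphabet; S, T, U, V, W, X → Y → Z.
For the day, runs through the weekdays Mon→Sun: Sat, Sun, Mon, Tue, Wed, Thu → Fri → Sat.
So the next two rows are 3645  Y  Fri and 10935  Z  Sat.

3645  Y  Fri; 10935  Z  Sat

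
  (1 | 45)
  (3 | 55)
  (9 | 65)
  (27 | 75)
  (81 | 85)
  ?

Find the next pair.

First value — ×3 each step: 1, 3, 9, 27, 81 → 243.
Second value: 45, 55, 65, 75, 85 → 95 (+10 each step).
Putting it together: (243 | 95).

(243 | 95)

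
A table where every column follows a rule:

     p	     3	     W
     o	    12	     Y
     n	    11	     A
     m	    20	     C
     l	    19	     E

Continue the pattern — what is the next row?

First letter — letters move back 1 place in the alphabet: p, o, n, m, l → k.
Second component: alternating steps +9, −1, +9, −1, …, so 3, 12, 11, 20, 19 → 28.
Second letter goes W, Y, A, C, E → G (letters move forward 2 places in the alphabet, wrapping Z→A).
Putting it together: k  28  G.

k  28  G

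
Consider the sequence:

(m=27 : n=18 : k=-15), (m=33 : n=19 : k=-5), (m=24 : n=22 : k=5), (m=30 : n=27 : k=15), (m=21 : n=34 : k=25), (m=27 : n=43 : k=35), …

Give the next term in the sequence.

(m=18 : n=54 : k=45)

M goes 27, 33, 24, 30, 21, 27 → 18 (alternating steps +6, −9, +6, −9, …).
For the n, differences are 1, 3, 5, … (increasing by 2 each time): 18, 19, 22, 27, 34, 43 → 54.
K: +10 each step; -15, -5, 5, 15, 25, 35 → 45.
Putting it together: (m=18 : n=54 : k=45).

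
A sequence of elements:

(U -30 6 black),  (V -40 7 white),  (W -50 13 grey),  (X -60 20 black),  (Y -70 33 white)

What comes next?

(Z -80 53 grey)

Letter: letters move forward 1 place in the alphabet; U, V, W, X, Y → Z.
Second coordinate: −10 each step; -30, -40, -50, -60, -70 → -80.
Third coordinate goes 6, 7, 13, 20, 33 → 53 (each term is the sum of the two before it).
Shade: black, white, grey, black, white → grey (repeats black → white → grey).
So the next element is (Z -80 53 grey).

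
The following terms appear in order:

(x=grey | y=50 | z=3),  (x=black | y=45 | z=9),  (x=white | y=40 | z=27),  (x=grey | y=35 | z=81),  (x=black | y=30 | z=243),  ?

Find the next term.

(x=white | y=25 | z=729)

X — repeats grey → black → white: grey, black, white, grey, black → white.
For the y, −5 each step: 50, 45, 40, 35, 30 → 25.
Z: 3, 9, 27, 81, 243 → 729 (×3 each step).
Combining the parts gives (x=white | y=25 | z=729).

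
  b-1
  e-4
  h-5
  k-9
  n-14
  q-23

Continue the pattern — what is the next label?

t-37

Letter — letters move forward 3 places in the alphabet: b, e, h, k, n, q → t.
Second component — each term is the sum of the two before it: 1, 4, 5, 9, 14, 23 → 37.
Putting it together: t-37.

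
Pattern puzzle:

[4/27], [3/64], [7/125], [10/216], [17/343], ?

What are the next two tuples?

[27/512], [44/729]

First value: each term is the sum of the two before it; 4, 3, 7, 10, 17 → 27 → 44.
Second value goes 27, 64, 125, 216, 343 → 512 → 729 (perfect cubes: 3³, 4³, 5³, …).
So the next two tuples are [27/512] and [44/729].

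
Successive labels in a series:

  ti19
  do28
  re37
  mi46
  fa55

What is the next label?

sol64

Note: runs through the solfège scale do→ti; ti, do, re, mi, fa → sol.
Second component: +9 each step, so 19, 28, 37, 46, 55 → 64.
Putting it together: sol64.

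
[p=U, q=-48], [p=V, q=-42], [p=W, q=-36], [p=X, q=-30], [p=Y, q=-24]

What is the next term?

[p=Z, q=-18]

P: letters move forward 1 place in the alphabet, so U, V, W, X, Y → Z.
Q: +6 each step; -48, -42, -36, -30, -24 → -18.
Combining the parts gives [p=Z, q=-18].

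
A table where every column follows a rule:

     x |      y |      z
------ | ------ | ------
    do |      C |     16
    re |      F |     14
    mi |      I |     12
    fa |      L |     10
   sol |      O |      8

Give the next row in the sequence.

Column x goes do, re, mi, fa, sol → la (runs through the solfège scale do→ti).
Column y goes C, F, I, L, O → R (letters move forward 3 places in the alphabet).
For the column z, −2 each step: 16, 14, 12, 10, 8 → 6.
Putting it together: la  R  6.

la  R  6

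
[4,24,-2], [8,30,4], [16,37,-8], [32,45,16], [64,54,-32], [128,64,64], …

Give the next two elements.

[256,75,-128], [512,87,256]

First part — ×2 each step: 4, 8, 16, 32, 64, 128 → 256 → 512.
Second part goes 24, 30, 37, 45, 54, 64 → 75 → 87 (differences are 6, 7, 8, … (increasing by 1 each time)).
Third part: ×(-2) each step, so -2, 4, -8, 16, -32, 64 → -128 → 256.
So the next two elements are [256,75,-128] and [512,87,256].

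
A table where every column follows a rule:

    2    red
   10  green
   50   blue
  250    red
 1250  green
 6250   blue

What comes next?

First component: ×5 each step, so 2, 10, 50, 250, 1250, 6250 → 31250.
Colour: red, green, blue, red, green, blue → red (repeats red → green → blue).
Combining the parts gives 31250  red.

31250  red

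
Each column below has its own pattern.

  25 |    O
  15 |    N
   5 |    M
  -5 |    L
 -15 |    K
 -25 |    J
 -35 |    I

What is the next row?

First component: 25, 15, 5, -5, -15, -25, -35 → -45 (−10 each step).
Letter: letters move back 1 place in the alphabet; O, N, M, L, K, J, I → H.
Combining the parts gives -45  H.

-45  H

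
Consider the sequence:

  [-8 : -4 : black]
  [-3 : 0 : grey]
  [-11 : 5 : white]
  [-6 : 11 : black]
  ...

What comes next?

[-14 : 18 : grey]

First entry: -8, -3, -11, -6 → -14 (alternating steps +5, −8, +5, −8, …).
Second entry: differences are 4, 5, 6, … (increasing by 1 each time); -4, 0, 5, 11 → 18.
Shade: black, grey, white, black → grey (repeats black → grey → white).
So the next element is [-14 : 18 : grey].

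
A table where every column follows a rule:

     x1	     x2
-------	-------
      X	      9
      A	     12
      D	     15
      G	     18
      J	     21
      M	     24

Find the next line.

P  27

Column x1: letters move forward 3 places in the alphabet, wrapping Z→A, so X, A, D, G, J, M → P.
Column x2: 9, 12, 15, 18, 21, 24 → 27 (+3 each step).
So the next line is P  27.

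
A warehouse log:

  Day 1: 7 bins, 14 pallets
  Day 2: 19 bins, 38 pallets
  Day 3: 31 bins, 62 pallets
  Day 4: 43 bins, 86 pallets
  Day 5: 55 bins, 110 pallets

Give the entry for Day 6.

67 bins, 134 pallets

For the bins, +12 each step: 7, 19, 31, 43, 55 → 67.
Pallets: always 2 × the bins, so 14, 38, 62, 86, 110 → 134.
Putting it together: 67 bins, 134 pallets.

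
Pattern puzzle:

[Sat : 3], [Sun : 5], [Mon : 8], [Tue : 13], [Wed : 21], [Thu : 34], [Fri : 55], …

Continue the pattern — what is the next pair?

For the day, runs through the weekdays Mon→Sun: Sat, Sun, Mon, Tue, Wed, Thu, Fri → Sat.
For the second coordinate, each term is the sum of the two before it: 3, 5, 8, 13, 21, 34, 55 → 89.
Combining the parts gives [Sat : 89].

[Sat : 89]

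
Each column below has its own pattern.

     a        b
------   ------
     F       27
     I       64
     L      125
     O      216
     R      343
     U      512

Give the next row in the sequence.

X  729

Column a goes F, I, L, O, R, U → X (letters move forward 3 places in the alphabet).
Column b: 27, 64, 125, 216, 343, 512 → 729 (perfect cubes: 3³, 4³, 5³, …).
Putting it together: X  729.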